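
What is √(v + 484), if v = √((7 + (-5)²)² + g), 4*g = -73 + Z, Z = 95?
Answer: √(1936 + 2*√4118)/2 ≈ 22.718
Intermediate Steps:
g = 11/2 (g = (-73 + 95)/4 = (¼)*22 = 11/2 ≈ 5.5000)
v = √4118/2 (v = √((7 + (-5)²)² + 11/2) = √((7 + 25)² + 11/2) = √(32² + 11/2) = √(1024 + 11/2) = √(2059/2) = √4118/2 ≈ 32.086)
√(v + 484) = √(√4118/2 + 484) = √(484 + √4118/2)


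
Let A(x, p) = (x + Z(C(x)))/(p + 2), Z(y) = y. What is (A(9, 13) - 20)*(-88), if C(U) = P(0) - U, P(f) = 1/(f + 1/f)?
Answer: 1760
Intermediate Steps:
C(U) = -U (C(U) = 0/(1 + 0²) - U = 0/(1 + 0) - U = 0/1 - U = 0*1 - U = 0 - U = -U)
A(x, p) = 0 (A(x, p) = (x - x)/(p + 2) = 0/(2 + p) = 0)
(A(9, 13) - 20)*(-88) = (0 - 20)*(-88) = -20*(-88) = 1760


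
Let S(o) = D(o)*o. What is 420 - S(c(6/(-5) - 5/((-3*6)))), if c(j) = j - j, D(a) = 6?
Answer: 420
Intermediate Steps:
c(j) = 0
S(o) = 6*o
420 - S(c(6/(-5) - 5/((-3*6)))) = 420 - 6*0 = 420 - 1*0 = 420 + 0 = 420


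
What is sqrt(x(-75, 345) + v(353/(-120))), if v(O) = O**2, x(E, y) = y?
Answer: sqrt(5092609)/120 ≈ 18.806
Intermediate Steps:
sqrt(x(-75, 345) + v(353/(-120))) = sqrt(345 + (353/(-120))**2) = sqrt(345 + (353*(-1/120))**2) = sqrt(345 + (-353/120)**2) = sqrt(345 + 124609/14400) = sqrt(5092609/14400) = sqrt(5092609)/120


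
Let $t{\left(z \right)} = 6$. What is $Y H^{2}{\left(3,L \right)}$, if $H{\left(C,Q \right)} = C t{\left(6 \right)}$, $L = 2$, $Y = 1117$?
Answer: $361908$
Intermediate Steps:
$H{\left(C,Q \right)} = 6 C$ ($H{\left(C,Q \right)} = C 6 = 6 C$)
$Y H^{2}{\left(3,L \right)} = 1117 \left(6 \cdot 3\right)^{2} = 1117 \cdot 18^{2} = 1117 \cdot 324 = 361908$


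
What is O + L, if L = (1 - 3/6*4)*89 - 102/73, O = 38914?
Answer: 2834123/73 ≈ 38824.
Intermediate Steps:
L = -6599/73 (L = (1 - 3*⅙*4)*89 - 102*1/73 = (1 - ½*4)*89 - 102/73 = (1 - 2)*89 - 102/73 = -1*89 - 102/73 = -89 - 102/73 = -6599/73 ≈ -90.397)
O + L = 38914 - 6599/73 = 2834123/73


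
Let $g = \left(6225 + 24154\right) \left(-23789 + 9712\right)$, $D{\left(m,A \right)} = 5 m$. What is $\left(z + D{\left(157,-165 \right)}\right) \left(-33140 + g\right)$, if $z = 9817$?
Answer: $-4534245580446$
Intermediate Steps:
$g = -427645183$ ($g = 30379 \left(-14077\right) = -427645183$)
$\left(z + D{\left(157,-165 \right)}\right) \left(-33140 + g\right) = \left(9817 + 5 \cdot 157\right) \left(-33140 - 427645183\right) = \left(9817 + 785\right) \left(-427678323\right) = 10602 \left(-427678323\right) = -4534245580446$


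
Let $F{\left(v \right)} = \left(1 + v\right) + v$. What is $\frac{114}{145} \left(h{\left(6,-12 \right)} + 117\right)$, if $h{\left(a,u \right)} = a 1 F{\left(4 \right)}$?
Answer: $\frac{19494}{145} \approx 134.44$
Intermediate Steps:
$F{\left(v \right)} = 1 + 2 v$
$h{\left(a,u \right)} = 9 a$ ($h{\left(a,u \right)} = a 1 \left(1 + 2 \cdot 4\right) = a \left(1 + 8\right) = a 9 = 9 a$)
$\frac{114}{145} \left(h{\left(6,-12 \right)} + 117\right) = \frac{114}{145} \left(9 \cdot 6 + 117\right) = 114 \cdot \frac{1}{145} \left(54 + 117\right) = \frac{114}{145} \cdot 171 = \frac{19494}{145}$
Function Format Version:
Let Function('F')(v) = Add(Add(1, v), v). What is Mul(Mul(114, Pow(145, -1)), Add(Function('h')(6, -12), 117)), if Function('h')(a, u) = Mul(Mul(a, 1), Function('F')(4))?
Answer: Rational(19494, 145) ≈ 134.44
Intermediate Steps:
Function('F')(v) = Add(1, Mul(2, v))
Function('h')(a, u) = Mul(9, a) (Function('h')(a, u) = Mul(Mul(a, 1), Add(1, Mul(2, 4))) = Mul(a, Add(1, 8)) = Mul(a, 9) = Mul(9, a))
Mul(Mul(114, Pow(145, -1)), Add(Function('h')(6, -12), 117)) = Mul(Mul(114, Pow(145, -1)), Add(Mul(9, 6), 117)) = Mul(Mul(114, Rational(1, 145)), Add(54, 117)) = Mul(Rational(114, 145), 171) = Rational(19494, 145)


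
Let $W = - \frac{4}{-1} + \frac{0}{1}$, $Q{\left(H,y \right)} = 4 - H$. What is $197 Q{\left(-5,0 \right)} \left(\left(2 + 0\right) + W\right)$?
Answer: $10638$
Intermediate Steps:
$W = 4$ ($W = \left(-4\right) \left(-1\right) + 0 \cdot 1 = 4 + 0 = 4$)
$197 Q{\left(-5,0 \right)} \left(\left(2 + 0\right) + W\right) = 197 \left(4 - -5\right) \left(\left(2 + 0\right) + 4\right) = 197 \left(4 + 5\right) \left(2 + 4\right) = 197 \cdot 9 \cdot 6 = 197 \cdot 54 = 10638$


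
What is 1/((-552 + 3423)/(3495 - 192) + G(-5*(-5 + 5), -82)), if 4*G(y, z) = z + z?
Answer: -367/14728 ≈ -0.024919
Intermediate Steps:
G(y, z) = z/2 (G(y, z) = (z + z)/4 = (2*z)/4 = z/2)
1/((-552 + 3423)/(3495 - 192) + G(-5*(-5 + 5), -82)) = 1/((-552 + 3423)/(3495 - 192) + (1/2)*(-82)) = 1/(2871/3303 - 41) = 1/(2871*(1/3303) - 41) = 1/(319/367 - 41) = 1/(-14728/367) = -367/14728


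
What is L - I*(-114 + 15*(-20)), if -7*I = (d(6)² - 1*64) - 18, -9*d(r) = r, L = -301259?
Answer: -2075049/7 ≈ -2.9644e+5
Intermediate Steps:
d(r) = -r/9
I = 734/63 (I = -(((-⅑*6)² - 1*64) - 18)/7 = -(((-⅔)² - 64) - 18)/7 = -((4/9 - 64) - 18)/7 = -(-572/9 - 18)/7 = -⅐*(-734/9) = 734/63 ≈ 11.651)
L - I*(-114 + 15*(-20)) = -301259 - 734*(-114 + 15*(-20))/63 = -301259 - 734*(-114 - 300)/63 = -301259 - 734*(-414)/63 = -301259 - 1*(-33764/7) = -301259 + 33764/7 = -2075049/7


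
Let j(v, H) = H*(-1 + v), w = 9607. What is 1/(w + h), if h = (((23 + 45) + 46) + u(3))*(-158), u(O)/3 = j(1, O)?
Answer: -1/8405 ≈ -0.00011898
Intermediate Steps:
u(O) = 0 (u(O) = 3*(O*(-1 + 1)) = 3*(O*0) = 3*0 = 0)
h = -18012 (h = (((23 + 45) + 46) + 0)*(-158) = ((68 + 46) + 0)*(-158) = (114 + 0)*(-158) = 114*(-158) = -18012)
1/(w + h) = 1/(9607 - 18012) = 1/(-8405) = -1/8405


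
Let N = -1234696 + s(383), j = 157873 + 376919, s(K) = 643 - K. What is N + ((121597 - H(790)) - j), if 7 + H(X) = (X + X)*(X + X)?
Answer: -4144024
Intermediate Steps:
H(X) = -7 + 4*X² (H(X) = -7 + (X + X)*(X + X) = -7 + (2*X)*(2*X) = -7 + 4*X²)
j = 534792
N = -1234436 (N = -1234696 + (643 - 1*383) = -1234696 + (643 - 383) = -1234696 + 260 = -1234436)
N + ((121597 - H(790)) - j) = -1234436 + ((121597 - (-7 + 4*790²)) - 1*534792) = -1234436 + ((121597 - (-7 + 4*624100)) - 534792) = -1234436 + ((121597 - (-7 + 2496400)) - 534792) = -1234436 + ((121597 - 1*2496393) - 534792) = -1234436 + ((121597 - 2496393) - 534792) = -1234436 + (-2374796 - 534792) = -1234436 - 2909588 = -4144024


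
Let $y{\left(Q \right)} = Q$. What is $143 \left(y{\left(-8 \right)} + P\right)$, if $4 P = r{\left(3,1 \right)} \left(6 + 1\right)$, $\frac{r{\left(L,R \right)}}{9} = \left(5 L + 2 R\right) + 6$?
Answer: $\frac{202631}{4} \approx 50658.0$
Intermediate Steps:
$r{\left(L,R \right)} = 54 + 18 R + 45 L$ ($r{\left(L,R \right)} = 9 \left(\left(5 L + 2 R\right) + 6\right) = 9 \left(\left(2 R + 5 L\right) + 6\right) = 9 \left(6 + 2 R + 5 L\right) = 54 + 18 R + 45 L$)
$P = \frac{1449}{4}$ ($P = \frac{\left(54 + 18 \cdot 1 + 45 \cdot 3\right) \left(6 + 1\right)}{4} = \frac{\left(54 + 18 + 135\right) 7}{4} = \frac{207 \cdot 7}{4} = \frac{1}{4} \cdot 1449 = \frac{1449}{4} \approx 362.25$)
$143 \left(y{\left(-8 \right)} + P\right) = 143 \left(-8 + \frac{1449}{4}\right) = 143 \cdot \frac{1417}{4} = \frac{202631}{4}$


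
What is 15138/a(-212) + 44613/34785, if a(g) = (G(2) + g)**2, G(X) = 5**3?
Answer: 12687/3865 ≈ 3.2825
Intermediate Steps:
G(X) = 125
a(g) = (125 + g)**2
15138/a(-212) + 44613/34785 = 15138/((125 - 212)**2) + 44613/34785 = 15138/((-87)**2) + 44613*(1/34785) = 15138/7569 + 4957/3865 = 15138*(1/7569) + 4957/3865 = 2 + 4957/3865 = 12687/3865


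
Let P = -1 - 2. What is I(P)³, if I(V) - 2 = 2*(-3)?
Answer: -64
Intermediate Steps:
P = -3
I(V) = -4 (I(V) = 2 + 2*(-3) = 2 - 6 = -4)
I(P)³ = (-4)³ = -64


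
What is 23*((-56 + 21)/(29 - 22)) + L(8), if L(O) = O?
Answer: -107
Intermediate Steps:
23*((-56 + 21)/(29 - 22)) + L(8) = 23*((-56 + 21)/(29 - 22)) + 8 = 23*(-35/7) + 8 = 23*(-35*⅐) + 8 = 23*(-5) + 8 = -115 + 8 = -107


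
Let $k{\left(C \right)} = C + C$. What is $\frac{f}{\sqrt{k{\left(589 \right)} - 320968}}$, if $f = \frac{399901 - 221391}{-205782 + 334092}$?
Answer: $- \frac{17851 i \sqrt{319790}}{4103225490} \approx - 0.0024602 i$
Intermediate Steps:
$k{\left(C \right)} = 2 C$
$f = \frac{17851}{12831}$ ($f = \frac{178510}{128310} = 178510 \cdot \frac{1}{128310} = \frac{17851}{12831} \approx 1.3912$)
$\frac{f}{\sqrt{k{\left(589 \right)} - 320968}} = \frac{17851}{12831 \sqrt{2 \cdot 589 - 320968}} = \frac{17851}{12831 \sqrt{1178 - 320968}} = \frac{17851}{12831 \sqrt{-319790}} = \frac{17851}{12831 i \sqrt{319790}} = \frac{17851 \left(- \frac{i \sqrt{319790}}{319790}\right)}{12831} = - \frac{17851 i \sqrt{319790}}{4103225490}$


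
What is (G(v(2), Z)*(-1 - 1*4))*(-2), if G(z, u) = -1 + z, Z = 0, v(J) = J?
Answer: 10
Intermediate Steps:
(G(v(2), Z)*(-1 - 1*4))*(-2) = ((-1 + 2)*(-1 - 1*4))*(-2) = (1*(-1 - 4))*(-2) = (1*(-5))*(-2) = -5*(-2) = 10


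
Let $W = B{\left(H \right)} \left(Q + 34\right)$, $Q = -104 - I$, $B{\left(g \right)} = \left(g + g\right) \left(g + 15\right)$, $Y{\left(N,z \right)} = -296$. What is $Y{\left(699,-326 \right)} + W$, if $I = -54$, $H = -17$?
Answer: $-1384$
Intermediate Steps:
$B{\left(g \right)} = 2 g \left(15 + g\right)$
$Q = -50$ ($Q = -104 - -54 = -104 + 54 = -50$)
$W = -1088$ ($W = 2 \left(-17\right) \left(15 - 17\right) \left(-50 + 34\right) = 2 \left(-17\right) \left(-2\right) \left(-16\right) = 68 \left(-16\right) = -1088$)
$Y{\left(699,-326 \right)} + W = -296 - 1088 = -1384$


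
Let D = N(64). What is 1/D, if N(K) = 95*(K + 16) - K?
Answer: 1/7536 ≈ 0.00013270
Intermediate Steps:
N(K) = 1520 + 94*K (N(K) = 95*(16 + K) - K = (1520 + 95*K) - K = 1520 + 94*K)
D = 7536 (D = 1520 + 94*64 = 1520 + 6016 = 7536)
1/D = 1/7536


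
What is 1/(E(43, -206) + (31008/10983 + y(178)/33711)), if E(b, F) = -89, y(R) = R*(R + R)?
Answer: -123415971/10403594275 ≈ -0.011863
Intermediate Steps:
y(R) = 2*R**2 (y(R) = R*(2*R) = 2*R**2)
1/(E(43, -206) + (31008/10983 + y(178)/33711)) = 1/(-89 + (31008/10983 + (2*178**2)/33711)) = 1/(-89 + (31008*(1/10983) + (2*31684)*(1/33711))) = 1/(-89 + (10336/3661 + 63368*(1/33711))) = 1/(-89 + (10336/3661 + 63368/33711)) = 1/(-89 + 580427144/123415971) = 1/(-10403594275/123415971) = -123415971/10403594275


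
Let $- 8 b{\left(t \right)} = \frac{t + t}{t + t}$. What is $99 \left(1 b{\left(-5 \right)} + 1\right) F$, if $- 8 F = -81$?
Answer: $\frac{56133}{64} \approx 877.08$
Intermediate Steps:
$F = \frac{81}{8}$ ($F = \left(- \frac{1}{8}\right) \left(-81\right) = \frac{81}{8} \approx 10.125$)
$b{\left(t \right)} = - \frac{1}{8}$ ($b{\left(t \right)} = - \frac{\left(t + t\right) \frac{1}{t + t}}{8} = - \frac{2 t \frac{1}{2 t}}{8} = \left(- \frac{1}{8}\right) 1 = - \frac{1}{8}$)
$99 \left(1 b{\left(-5 \right)} + 1\right) F = 99 \left(1 \left(- \frac{1}{8}\right) + 1\right) \frac{81}{8} = 99 \left(- \frac{1}{8} + 1\right) \frac{81}{8} = 99 \cdot \frac{7}{8} \cdot \frac{81}{8} = \frac{693}{8} \cdot \frac{81}{8} = \frac{56133}{64}$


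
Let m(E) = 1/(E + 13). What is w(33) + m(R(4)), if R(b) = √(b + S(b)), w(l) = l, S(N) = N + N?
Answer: 5194/157 - 2*√3/157 ≈ 33.061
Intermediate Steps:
S(N) = 2*N
R(b) = √3*√b (R(b) = √(b + 2*b) = √(3*b) = √3*√b)
m(E) = 1/(13 + E)
w(33) + m(R(4)) = 33 + 1/(13 + √3*√4) = 33 + 1/(13 + √3*2) = 33 + 1/(13 + 2*√3)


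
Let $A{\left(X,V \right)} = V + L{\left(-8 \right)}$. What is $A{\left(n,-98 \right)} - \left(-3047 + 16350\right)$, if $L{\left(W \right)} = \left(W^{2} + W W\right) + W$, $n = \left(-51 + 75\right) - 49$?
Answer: $-13281$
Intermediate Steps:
$n = -25$ ($n = 24 - 49 = -25$)
$L{\left(W \right)} = W + 2 W^{2}$ ($L{\left(W \right)} = \left(W^{2} + W^{2}\right) + W = 2 W^{2} + W = W + 2 W^{2}$)
$A{\left(X,V \right)} = 120 + V$ ($A{\left(X,V \right)} = V - 8 \left(1 + 2 \left(-8\right)\right) = V - 8 \left(1 - 16\right) = V - -120 = V + 120 = 120 + V$)
$A{\left(n,-98 \right)} - \left(-3047 + 16350\right) = \left(120 - 98\right) - \left(-3047 + 16350\right) = 22 - 13303 = -13281$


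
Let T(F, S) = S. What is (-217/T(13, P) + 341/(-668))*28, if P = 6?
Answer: -514507/501 ≈ -1027.0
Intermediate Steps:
(-217/T(13, P) + 341/(-668))*28 = (-217/6 + 341/(-668))*28 = (-217*1/6 + 341*(-1/668))*28 = (-217/6 - 341/668)*28 = -73501/2004*28 = -514507/501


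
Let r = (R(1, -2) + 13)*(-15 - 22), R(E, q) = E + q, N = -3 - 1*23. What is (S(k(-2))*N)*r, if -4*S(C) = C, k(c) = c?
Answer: 5772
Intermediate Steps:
S(C) = -C/4
N = -26 (N = -3 - 23 = -26)
r = -444 (r = ((1 - 2) + 13)*(-15 - 22) = (-1 + 13)*(-37) = 12*(-37) = -444)
(S(k(-2))*N)*r = (-¼*(-2)*(-26))*(-444) = ((½)*(-26))*(-444) = -13*(-444) = 5772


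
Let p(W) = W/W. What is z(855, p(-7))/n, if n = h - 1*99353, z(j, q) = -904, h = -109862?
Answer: 904/209215 ≈ 0.0043209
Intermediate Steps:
p(W) = 1
n = -209215 (n = -109862 - 1*99353 = -109862 - 99353 = -209215)
z(855, p(-7))/n = -904/(-209215) = -904*(-1/209215) = 904/209215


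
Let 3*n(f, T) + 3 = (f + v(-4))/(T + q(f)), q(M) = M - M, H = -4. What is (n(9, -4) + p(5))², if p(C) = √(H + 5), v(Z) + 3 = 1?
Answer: 49/144 ≈ 0.34028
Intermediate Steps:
v(Z) = -2 (v(Z) = -3 + 1 = -2)
p(C) = 1 (p(C) = √(-4 + 5) = √1 = 1)
q(M) = 0
n(f, T) = -1 + (-2 + f)/(3*T) (n(f, T) = -1 + ((f - 2)/(T + 0))/3 = -1 + ((-2 + f)/T)/3 = -1 + (-2 + f)/(3*T))
(n(9, -4) + p(5))² = ((⅓)*(-2 + 9 - 3*(-4))/(-4) + 1)² = ((⅓)*(-¼)*(-2 + 9 + 12) + 1)² = ((⅓)*(-¼)*19 + 1)² = (-19/12 + 1)² = (-7/12)² = 49/144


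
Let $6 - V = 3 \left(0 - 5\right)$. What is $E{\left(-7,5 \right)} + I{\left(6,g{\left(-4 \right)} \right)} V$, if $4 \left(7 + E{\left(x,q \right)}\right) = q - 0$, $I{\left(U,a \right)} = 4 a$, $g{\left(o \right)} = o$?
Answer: $- \frac{1367}{4} \approx -341.75$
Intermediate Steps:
$E{\left(x,q \right)} = -7 + \frac{q}{4}$ ($E{\left(x,q \right)} = -7 + \frac{q - 0}{4} = -7 + \frac{q + 0}{4} = -7 + \frac{q}{4}$)
$V = 21$ ($V = 6 - 3 \left(0 - 5\right) = 6 - 3 \left(-5\right) = 6 - -15 = 6 + 15 = 21$)
$E{\left(-7,5 \right)} + I{\left(6,g{\left(-4 \right)} \right)} V = \left(-7 + \frac{1}{4} \cdot 5\right) + 4 \left(-4\right) 21 = \left(-7 + \frac{5}{4}\right) - 336 = - \frac{23}{4} - 336 = - \frac{1367}{4}$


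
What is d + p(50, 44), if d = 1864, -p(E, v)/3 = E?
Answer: 1714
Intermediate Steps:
p(E, v) = -3*E
d + p(50, 44) = 1864 - 3*50 = 1864 - 150 = 1714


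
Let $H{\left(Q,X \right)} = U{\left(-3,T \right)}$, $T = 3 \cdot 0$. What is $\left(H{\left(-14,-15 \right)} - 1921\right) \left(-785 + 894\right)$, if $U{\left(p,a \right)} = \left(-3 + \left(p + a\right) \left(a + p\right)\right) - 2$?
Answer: $-208953$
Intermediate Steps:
$T = 0$
$U{\left(p,a \right)} = -5 + \left(a + p\right)^{2}$ ($U{\left(p,a \right)} = \left(-3 + \left(a + p\right) \left(a + p\right)\right) - 2 = \left(-3 + \left(a + p\right)^{2}\right) - 2 = -5 + \left(a + p\right)^{2}$)
$H{\left(Q,X \right)} = 4$ ($H{\left(Q,X \right)} = -5 + \left(0 - 3\right)^{2} = -5 + \left(-3\right)^{2} = -5 + 9 = 4$)
$\left(H{\left(-14,-15 \right)} - 1921\right) \left(-785 + 894\right) = \left(4 - 1921\right) \left(-785 + 894\right) = \left(4 - 1921\right) 109 = \left(-1917\right) 109 = -208953$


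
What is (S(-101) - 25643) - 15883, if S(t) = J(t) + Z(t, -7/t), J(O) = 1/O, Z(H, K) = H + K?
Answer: -4204321/101 ≈ -41627.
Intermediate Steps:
S(t) = t - 6/t (S(t) = 1/t + (t - 7/t) = t - 6/t)
(S(-101) - 25643) - 15883 = ((-101 - 6/(-101)) - 25643) - 15883 = ((-101 - 6*(-1/101)) - 25643) - 15883 = ((-101 + 6/101) - 25643) - 15883 = (-10195/101 - 25643) - 15883 = -2600138/101 - 15883 = -4204321/101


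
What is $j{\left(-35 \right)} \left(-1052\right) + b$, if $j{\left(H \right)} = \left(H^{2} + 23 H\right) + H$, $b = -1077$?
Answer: $-406097$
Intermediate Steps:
$j{\left(H \right)} = H^{2} + 24 H$
$j{\left(-35 \right)} \left(-1052\right) + b = - 35 \left(24 - 35\right) \left(-1052\right) - 1077 = \left(-35\right) \left(-11\right) \left(-1052\right) - 1077 = 385 \left(-1052\right) - 1077 = -405020 - 1077 = -406097$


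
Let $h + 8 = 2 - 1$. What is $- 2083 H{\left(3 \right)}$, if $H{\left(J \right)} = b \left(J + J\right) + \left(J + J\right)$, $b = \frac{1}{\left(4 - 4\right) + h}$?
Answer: $- \frac{74988}{7} \approx -10713.0$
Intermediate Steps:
$h = -7$ ($h = -8 + \left(2 - 1\right) = -8 + 1 = -7$)
$b = - \frac{1}{7}$ ($b = \frac{1}{\left(4 - 4\right) - 7} = \frac{1}{0 - 7} = \frac{1}{-7} = - \frac{1}{7} \approx -0.14286$)
$H{\left(J \right)} = \frac{12 J}{7}$ ($H{\left(J \right)} = - \frac{J + J}{7} + \left(J + J\right) = - \frac{2 J}{7} + 2 J = \frac{12 J}{7}$)
$- 2083 H{\left(3 \right)} = - 2083 \cdot \frac{12}{7} \cdot 3 = \left(-2083\right) \frac{36}{7} = - \frac{74988}{7}$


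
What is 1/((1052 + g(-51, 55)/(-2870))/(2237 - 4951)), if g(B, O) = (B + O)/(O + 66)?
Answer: -235622695/91332009 ≈ -2.5798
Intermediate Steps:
g(B, O) = (B + O)/(66 + O)
1/((1052 + g(-51, 55)/(-2870))/(2237 - 4951)) = 1/((1052 + ((-51 + 55)/(66 + 55))/(-2870))/(2237 - 4951)) = 1/((1052 + (4/121)*(-1/2870))/(-2714)) = 1/((1052 + ((1/121)*4)*(-1/2870))*(-1/2714)) = 1/((1052 + (4/121)*(-1/2870))*(-1/2714)) = 1/((1052 - 2/173635)*(-1/2714)) = 1/((182664018/173635)*(-1/2714)) = 1/(-91332009/235622695) = -235622695/91332009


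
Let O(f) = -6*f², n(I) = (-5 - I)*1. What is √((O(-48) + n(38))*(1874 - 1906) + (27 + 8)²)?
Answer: 21*√1009 ≈ 667.06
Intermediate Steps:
n(I) = -5 - I
√((O(-48) + n(38))*(1874 - 1906) + (27 + 8)²) = √((-6*(-48)² + (-5 - 1*38))*(1874 - 1906) + (27 + 8)²) = √((-6*2304 + (-5 - 38))*(-32) + 35²) = √((-13824 - 43)*(-32) + 1225) = √(-13867*(-32) + 1225) = √(443744 + 1225) = √444969 = 21*√1009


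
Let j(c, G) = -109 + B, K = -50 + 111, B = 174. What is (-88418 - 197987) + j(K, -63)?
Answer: -286340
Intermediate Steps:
K = 61
j(c, G) = 65 (j(c, G) = -109 + 174 = 65)
(-88418 - 197987) + j(K, -63) = (-88418 - 197987) + 65 = -286405 + 65 = -286340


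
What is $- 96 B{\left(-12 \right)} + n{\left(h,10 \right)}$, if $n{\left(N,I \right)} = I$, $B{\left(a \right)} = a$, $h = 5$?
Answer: $1162$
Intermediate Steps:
$- 96 B{\left(-12 \right)} + n{\left(h,10 \right)} = \left(-96\right) \left(-12\right) + 10 = 1152 + 10 = 1162$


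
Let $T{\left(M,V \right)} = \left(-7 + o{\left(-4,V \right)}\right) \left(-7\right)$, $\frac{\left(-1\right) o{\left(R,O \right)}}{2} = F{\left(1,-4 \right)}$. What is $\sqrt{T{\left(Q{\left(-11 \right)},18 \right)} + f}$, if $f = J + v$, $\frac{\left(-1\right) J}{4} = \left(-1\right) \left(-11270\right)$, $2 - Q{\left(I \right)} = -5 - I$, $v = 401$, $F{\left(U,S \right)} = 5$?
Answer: $4 i \sqrt{2785} \approx 211.09 i$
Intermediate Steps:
$o{\left(R,O \right)} = -10$ ($o{\left(R,O \right)} = \left(-2\right) 5 = -10$)
$Q{\left(I \right)} = 7 + I$ ($Q{\left(I \right)} = 2 - \left(-5 - I\right) = 2 + \left(5 + I\right) = 7 + I$)
$T{\left(M,V \right)} = 119$ ($T{\left(M,V \right)} = \left(-7 - 10\right) \left(-7\right) = \left(-17\right) \left(-7\right) = 119$)
$J = -45080$ ($J = - 4 \left(\left(-1\right) \left(-11270\right)\right) = \left(-4\right) 11270 = -45080$)
$f = -44679$ ($f = -45080 + 401 = -44679$)
$\sqrt{T{\left(Q{\left(-11 \right)},18 \right)} + f} = \sqrt{119 - 44679} = \sqrt{-44560} = 4 i \sqrt{2785}$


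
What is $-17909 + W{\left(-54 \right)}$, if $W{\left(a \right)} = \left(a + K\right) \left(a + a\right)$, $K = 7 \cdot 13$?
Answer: $-21905$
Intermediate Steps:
$K = 91$
$W{\left(a \right)} = 2 a \left(91 + a\right)$ ($W{\left(a \right)} = \left(a + 91\right) \left(a + a\right) = \left(91 + a\right) 2 a = 2 a \left(91 + a\right)$)
$-17909 + W{\left(-54 \right)} = -17909 + 2 \left(-54\right) \left(91 - 54\right) = -17909 + 2 \left(-54\right) 37 = -17909 - 3996 = -21905$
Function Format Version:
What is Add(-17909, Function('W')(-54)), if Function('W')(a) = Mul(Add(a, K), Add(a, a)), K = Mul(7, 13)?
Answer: -21905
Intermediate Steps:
K = 91
Function('W')(a) = Mul(2, a, Add(91, a)) (Function('W')(a) = Mul(Add(a, 91), Add(a, a)) = Mul(Add(91, a), Mul(2, a)) = Mul(2, a, Add(91, a)))
Add(-17909, Function('W')(-54)) = Add(-17909, Mul(2, -54, Add(91, -54))) = Add(-17909, Mul(2, -54, 37)) = Add(-17909, -3996) = -21905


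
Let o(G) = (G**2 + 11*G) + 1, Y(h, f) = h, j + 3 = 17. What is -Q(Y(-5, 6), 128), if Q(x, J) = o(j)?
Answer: -351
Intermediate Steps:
j = 14 (j = -3 + 17 = 14)
o(G) = 1 + G**2 + 11*G
Q(x, J) = 351 (Q(x, J) = 1 + 14**2 + 11*14 = 1 + 196 + 154 = 351)
-Q(Y(-5, 6), 128) = -1*351 = -351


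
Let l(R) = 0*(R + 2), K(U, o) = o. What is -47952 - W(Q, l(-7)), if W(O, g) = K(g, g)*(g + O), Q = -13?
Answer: -47952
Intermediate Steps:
l(R) = 0 (l(R) = 0*(2 + R) = 0)
W(O, g) = g*(O + g) (W(O, g) = g*(g + O) = g*(O + g))
-47952 - W(Q, l(-7)) = -47952 - 0*(-13 + 0) = -47952 - 0*(-13) = -47952 - 1*0 = -47952 + 0 = -47952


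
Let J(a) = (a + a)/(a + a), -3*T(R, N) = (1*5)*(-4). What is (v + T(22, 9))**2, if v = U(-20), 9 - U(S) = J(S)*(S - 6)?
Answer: 15625/9 ≈ 1736.1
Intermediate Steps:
T(R, N) = 20/3 (T(R, N) = -1*5*(-4)/3 = -5*(-4)/3 = -1/3*(-20) = 20/3)
J(a) = 1 (J(a) = (2*a)/((2*a)) = (2*a)*(1/(2*a)) = 1)
U(S) = 15 - S (U(S) = 9 - (S - 6) = 9 - (-6 + S) = 9 + (6 - S) = 15 - S)
v = 35 (v = 15 - 1*(-20) = 15 + 20 = 35)
(v + T(22, 9))**2 = (35 + 20/3)**2 = (125/3)**2 = 15625/9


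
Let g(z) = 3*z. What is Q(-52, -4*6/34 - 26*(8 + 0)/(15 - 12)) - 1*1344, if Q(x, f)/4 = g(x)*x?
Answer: 31104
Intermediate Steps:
Q(x, f) = 12*x² (Q(x, f) = 4*((3*x)*x) = 4*(3*x²) = 12*x²)
Q(-52, -4*6/34 - 26*(8 + 0)/(15 - 12)) - 1*1344 = 12*(-52)² - 1*1344 = 12*2704 - 1344 = 32448 - 1344 = 31104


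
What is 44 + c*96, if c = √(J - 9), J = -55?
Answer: 44 + 768*I ≈ 44.0 + 768.0*I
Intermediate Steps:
c = 8*I (c = √(-55 - 9) = √(-64) = 8*I ≈ 8.0*I)
44 + c*96 = 44 + (8*I)*96 = 44 + 768*I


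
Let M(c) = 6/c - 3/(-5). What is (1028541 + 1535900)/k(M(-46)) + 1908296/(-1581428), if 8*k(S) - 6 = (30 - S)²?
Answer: 53630937221876158/2295475556631 ≈ 23364.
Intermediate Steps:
M(c) = ⅗ + 6/c (M(c) = 6/c - 3*(-⅕) = 6/c + ⅗ = ⅗ + 6/c)
k(S) = ¾ + (30 - S)²/8
(1028541 + 1535900)/k(M(-46)) + 1908296/(-1581428) = (1028541 + 1535900)/(¾ + (-30 + (⅗ + 6/(-46)))²/8) + 1908296/(-1581428) = 2564441/(¾ + (-30 + (⅗ + 6*(-1/46)))²/8) + 1908296*(-1/1581428) = 2564441/(¾ + (-30 + (⅗ - 3/23))²/8) - 477074/395357 = 2564441/(¾ + (-30 + 54/115)²/8) - 477074/395357 = 2564441/(¾ + (-3396/115)²/8) - 477074/395357 = 2564441/(¾ + (⅛)*(11532816/13225)) - 477074/395357 = 2564441/(¾ + 1441602/13225) - 477074/395357 = 2564441/(5806083/52900) - 477074/395357 = 2564441*(52900/5806083) - 477074/395357 = 135658928900/5806083 - 477074/395357 = 53630937221876158/2295475556631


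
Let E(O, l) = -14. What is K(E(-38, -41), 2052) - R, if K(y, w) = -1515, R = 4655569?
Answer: -4657084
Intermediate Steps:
K(E(-38, -41), 2052) - R = -1515 - 1*4655569 = -1515 - 4655569 = -4657084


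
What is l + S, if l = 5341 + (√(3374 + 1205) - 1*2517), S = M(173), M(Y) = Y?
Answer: 2997 + √4579 ≈ 3064.7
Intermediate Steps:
S = 173
l = 2824 + √4579 (l = 5341 + (√4579 - 2517) = 5341 + (-2517 + √4579) = 2824 + √4579 ≈ 2891.7)
l + S = (2824 + √4579) + 173 = 2997 + √4579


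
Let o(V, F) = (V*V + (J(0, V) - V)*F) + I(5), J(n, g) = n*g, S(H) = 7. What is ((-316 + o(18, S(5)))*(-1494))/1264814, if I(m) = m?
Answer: 84411/632407 ≈ 0.13348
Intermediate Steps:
J(n, g) = g*n
o(V, F) = 5 + V² - F*V (o(V, F) = (V*V + (V*0 - V)*F) + 5 = (V² + (0 - V)*F) + 5 = (V² + (-V)*F) + 5 = (V² - F*V) + 5 = 5 + V² - F*V)
((-316 + o(18, S(5)))*(-1494))/1264814 = ((-316 + (5 + 18² - 1*7*18))*(-1494))/1264814 = ((-316 + (5 + 324 - 126))*(-1494))*(1/1264814) = ((-316 + 203)*(-1494))*(1/1264814) = -113*(-1494)*(1/1264814) = 168822*(1/1264814) = 84411/632407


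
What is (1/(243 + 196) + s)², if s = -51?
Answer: 501222544/192721 ≈ 2600.8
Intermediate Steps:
(1/(243 + 196) + s)² = (1/(243 + 196) - 51)² = (1/439 - 51)² = (-22388/439)² = 501222544/192721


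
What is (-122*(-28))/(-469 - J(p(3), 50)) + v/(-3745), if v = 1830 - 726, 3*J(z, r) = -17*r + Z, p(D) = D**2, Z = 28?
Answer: -520328/29211 ≈ -17.813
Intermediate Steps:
J(z, r) = 28/3 - 17*r/3 (J(z, r) = (-17*r + 28)/3 = (28 - 17*r)/3 = 28/3 - 17*r/3)
v = 1104
(-122*(-28))/(-469 - J(p(3), 50)) + v/(-3745) = (-122*(-28))/(-469 - (28/3 - 17/3*50)) + 1104/(-3745) = 3416/(-469 - (28/3 - 850/3)) + 1104*(-1/3745) = 3416/(-469 - 1*(-274)) - 1104/3745 = 3416/(-469 + 274) - 1104/3745 = 3416/(-195) - 1104/3745 = 3416*(-1/195) - 1104/3745 = -3416/195 - 1104/3745 = -520328/29211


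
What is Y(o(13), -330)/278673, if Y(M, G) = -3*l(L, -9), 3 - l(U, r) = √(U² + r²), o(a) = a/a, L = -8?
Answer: -3/92891 + √145/92891 ≈ 9.7336e-5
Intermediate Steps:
o(a) = 1
l(U, r) = 3 - √(U² + r²)
Y(M, G) = -9 + 3*√145 (Y(M, G) = -3*(3 - √((-8)² + (-9)²)) = -3*(3 - √(64 + 81)) = -3*(3 - √145) = -9 + 3*√145)
Y(o(13), -330)/278673 = (-9 + 3*√145)/278673 = (-9 + 3*√145)*(1/278673) = -3/92891 + √145/92891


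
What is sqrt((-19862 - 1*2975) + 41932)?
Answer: sqrt(19095) ≈ 138.18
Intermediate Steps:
sqrt((-19862 - 1*2975) + 41932) = sqrt((-19862 - 2975) + 41932) = sqrt(-22837 + 41932) = sqrt(19095)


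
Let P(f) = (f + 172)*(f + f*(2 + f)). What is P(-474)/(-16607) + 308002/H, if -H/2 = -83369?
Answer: 5623521237859/1384508983 ≈ 4061.7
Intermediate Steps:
H = 166738 (H = -2*(-83369) = 166738)
P(f) = (172 + f)*(f + f*(2 + f))
P(-474)/(-16607) + 308002/H = -474*(516 + (-474)² + 175*(-474))/(-16607) + 308002/166738 = -474*(516 + 224676 - 82950)*(-1/16607) + 308002*(1/166738) = -474*142242*(-1/16607) + 154001/83369 = -67422708*(-1/16607) + 154001/83369 = 67422708/16607 + 154001/83369 = 5623521237859/1384508983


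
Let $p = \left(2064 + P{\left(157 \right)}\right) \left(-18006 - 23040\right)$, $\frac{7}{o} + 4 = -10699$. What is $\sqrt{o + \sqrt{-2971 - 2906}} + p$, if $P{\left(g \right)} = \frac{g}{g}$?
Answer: $-84759990 + \frac{\sqrt{-1529 + 7013523 i \sqrt{653}}}{1529} \approx -8.476 \cdot 10^{7} + 6.1912 i$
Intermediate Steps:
$P{\left(g \right)} = 1$
$o = - \frac{1}{1529}$ ($o = \frac{7}{-4 - 10699} = \frac{7}{-10703} = 7 \left(- \frac{1}{10703}\right) = - \frac{1}{1529} \approx -0.00065402$)
$p = -84759990$ ($p = \left(2064 + 1\right) \left(-18006 - 23040\right) = 2065 \left(-41046\right) = -84759990$)
$\sqrt{o + \sqrt{-2971 - 2906}} + p = \sqrt{- \frac{1}{1529} + \sqrt{-2971 - 2906}} - 84759990 = \sqrt{- \frac{1}{1529} + \sqrt{-5877}} - 84759990 = \sqrt{- \frac{1}{1529} + 3 i \sqrt{653}} - 84759990 = -84759990 + \sqrt{- \frac{1}{1529} + 3 i \sqrt{653}}$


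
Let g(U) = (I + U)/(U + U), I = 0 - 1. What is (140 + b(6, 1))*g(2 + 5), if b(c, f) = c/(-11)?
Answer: 4602/77 ≈ 59.766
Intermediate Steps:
I = -1
b(c, f) = -c/11 (b(c, f) = c*(-1/11) = -c/11)
g(U) = (-1 + U)/(2*U) (g(U) = (-1 + U)/(U + U) = (-1 + U)/((2*U)) = (-1 + U)*(1/(2*U)) = (-1 + U)/(2*U))
(140 + b(6, 1))*g(2 + 5) = (140 - 1/11*6)*((-1 + (2 + 5))/(2*(2 + 5))) = (140 - 6/11)*((1/2)*(-1 + 7)/7) = 1534*((1/2)*(1/7)*6)/11 = (1534/11)*(3/7) = 4602/77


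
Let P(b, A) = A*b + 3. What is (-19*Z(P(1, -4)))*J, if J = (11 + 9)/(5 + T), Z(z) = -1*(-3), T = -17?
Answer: 95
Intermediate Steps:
P(b, A) = 3 + A*b
Z(z) = 3
J = -5/3 (J = (11 + 9)/(5 - 17) = 20/(-12) = 20*(-1/12) = -5/3 ≈ -1.6667)
(-19*Z(P(1, -4)))*J = -19*3*(-5/3) = -57*(-5/3) = 95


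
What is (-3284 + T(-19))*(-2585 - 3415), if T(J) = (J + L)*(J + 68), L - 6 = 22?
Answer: 17058000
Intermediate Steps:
L = 28 (L = 6 + 22 = 28)
T(J) = (28 + J)*(68 + J) (T(J) = (J + 28)*(J + 68) = (28 + J)*(68 + J))
(-3284 + T(-19))*(-2585 - 3415) = (-3284 + (1904 + (-19)² + 96*(-19)))*(-2585 - 3415) = (-3284 + (1904 + 361 - 1824))*(-6000) = (-3284 + 441)*(-6000) = -2843*(-6000) = 17058000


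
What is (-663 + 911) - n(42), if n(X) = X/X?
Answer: 247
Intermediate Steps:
n(X) = 1
(-663 + 911) - n(42) = (-663 + 911) - 1*1 = 248 - 1 = 247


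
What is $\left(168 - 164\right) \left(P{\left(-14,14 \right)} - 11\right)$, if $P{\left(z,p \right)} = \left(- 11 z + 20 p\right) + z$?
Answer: $1636$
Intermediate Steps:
$P{\left(z,p \right)} = - 10 z + 20 p$
$\left(168 - 164\right) \left(P{\left(-14,14 \right)} - 11\right) = \left(168 - 164\right) \left(\left(\left(-10\right) \left(-14\right) + 20 \cdot 14\right) - 11\right) = 4 \left(\left(140 + 280\right) - 11\right) = 4 \left(420 - 11\right) = 4 \cdot 409 = 1636$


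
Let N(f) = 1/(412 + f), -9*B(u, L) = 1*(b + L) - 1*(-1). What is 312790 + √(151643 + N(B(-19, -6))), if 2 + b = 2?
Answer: 312790 + 2*√522651596921/3713 ≈ 3.1318e+5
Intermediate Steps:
b = 0 (b = -2 + 2 = 0)
B(u, L) = -⅑ - L/9 (B(u, L) = -(1*(0 + L) - 1*(-1))/9 = -(1*L + 1)/9 = -(L + 1)/9 = -(1 + L)/9 = -⅑ - L/9)
312790 + √(151643 + N(B(-19, -6))) = 312790 + √(151643 + 1/(412 + (-⅑ - ⅑*(-6)))) = 312790 + √(151643 + 1/(412 + (-⅑ + ⅔))) = 312790 + √(151643 + 1/(412 + 5/9)) = 312790 + √(151643 + 1/(3713/9)) = 312790 + √(151643 + 9/3713) = 312790 + √(563050468/3713) = 312790 + 2*√522651596921/3713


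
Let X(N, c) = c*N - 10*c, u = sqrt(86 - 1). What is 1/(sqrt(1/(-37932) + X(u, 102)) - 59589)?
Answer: -1/(59589 - sqrt(-38690641/37932 + 102*sqrt(85))) ≈ -1.6782e-5 - 2.5127e-9*I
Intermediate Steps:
u = sqrt(85) ≈ 9.2195
X(N, c) = -10*c + N*c (X(N, c) = N*c - 10*c = -10*c + N*c)
1/(sqrt(1/(-37932) + X(u, 102)) - 59589) = 1/(sqrt(1/(-37932) + 102*(-10 + sqrt(85))) - 59589) = 1/(sqrt(-1/37932 + (-1020 + 102*sqrt(85))) - 59589) = 1/(sqrt(-38690641/37932 + 102*sqrt(85)) - 59589) = 1/(-59589 + sqrt(-38690641/37932 + 102*sqrt(85)))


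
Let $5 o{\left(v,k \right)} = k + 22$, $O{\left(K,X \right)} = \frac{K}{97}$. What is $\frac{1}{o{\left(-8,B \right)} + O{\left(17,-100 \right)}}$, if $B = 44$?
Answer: $\frac{485}{6487} \approx 0.074765$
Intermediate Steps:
$O{\left(K,X \right)} = \frac{K}{97}$ ($O{\left(K,X \right)} = K \frac{1}{97} = \frac{K}{97}$)
$o{\left(v,k \right)} = \frac{22}{5} + \frac{k}{5}$ ($o{\left(v,k \right)} = \frac{k + 22}{5} = \frac{22 + k}{5} = \frac{22}{5} + \frac{k}{5}$)
$\frac{1}{o{\left(-8,B \right)} + O{\left(17,-100 \right)}} = \frac{1}{\left(\frac{22}{5} + \frac{1}{5} \cdot 44\right) + \frac{1}{97} \cdot 17} = \frac{1}{\left(\frac{22}{5} + \frac{44}{5}\right) + \frac{17}{97}} = \frac{1}{\frac{66}{5} + \frac{17}{97}} = \frac{1}{\frac{6487}{485}} = \frac{485}{6487}$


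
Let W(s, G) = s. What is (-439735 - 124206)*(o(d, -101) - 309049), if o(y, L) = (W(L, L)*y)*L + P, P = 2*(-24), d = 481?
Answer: -2592766118544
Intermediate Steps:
P = -48
o(y, L) = -48 + y*L² (o(y, L) = (L*y)*L - 48 = y*L² - 48 = -48 + y*L²)
(-439735 - 124206)*(o(d, -101) - 309049) = (-439735 - 124206)*((-48 + 481*(-101)²) - 309049) = -563941*((-48 + 481*10201) - 309049) = -563941*((-48 + 4906681) - 309049) = -563941*(4906633 - 309049) = -563941*4597584 = -2592766118544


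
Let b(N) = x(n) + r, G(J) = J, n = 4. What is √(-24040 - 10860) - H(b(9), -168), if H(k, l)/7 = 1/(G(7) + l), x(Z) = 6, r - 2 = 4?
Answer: 1/23 + 10*I*√349 ≈ 0.043478 + 186.82*I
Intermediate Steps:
r = 6 (r = 2 + 4 = 6)
b(N) = 12 (b(N) = 6 + 6 = 12)
H(k, l) = 7/(7 + l)
√(-24040 - 10860) - H(b(9), -168) = √(-24040 - 10860) - 7/(7 - 168) = √(-34900) - 7/(-161) = 10*I*√349 - 7*(-1)/161 = 10*I*√349 - 1*(-1/23) = 10*I*√349 + 1/23 = 1/23 + 10*I*√349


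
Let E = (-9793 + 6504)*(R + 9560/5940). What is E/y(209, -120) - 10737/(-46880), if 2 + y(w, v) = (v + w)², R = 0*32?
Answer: -4404473179/10023553440 ≈ -0.43941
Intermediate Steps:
R = 0
E = -142922/27 (E = (-9793 + 6504)*(0 + 9560/5940) = -3289*(0 + 9560*(1/5940)) = -3289*(0 + 478/297) = -3289*478/297 = -142922/27 ≈ -5293.4)
y(w, v) = -2 + (v + w)²
E/y(209, -120) - 10737/(-46880) = -142922/(27*(-2 + (-120 + 209)²)) - 10737/(-46880) = -142922/(27*(-2 + 89²)) - 10737*(-1/46880) = -142922/(27*(-2 + 7921)) + 10737/46880 = -142922/27/7919 + 10737/46880 = -142922/27*1/7919 + 10737/46880 = -142922/213813 + 10737/46880 = -4404473179/10023553440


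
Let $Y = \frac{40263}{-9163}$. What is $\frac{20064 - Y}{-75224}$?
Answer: $- \frac{183886695}{689277512} \approx -0.26678$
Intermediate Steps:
$Y = - \frac{40263}{9163}$ ($Y = 40263 \left(- \frac{1}{9163}\right) = - \frac{40263}{9163} \approx -4.3941$)
$\frac{20064 - Y}{-75224} = \frac{20064 - - \frac{40263}{9163}}{-75224} = \left(20064 + \frac{40263}{9163}\right) \left(- \frac{1}{75224}\right) = \frac{183886695}{9163} \left(- \frac{1}{75224}\right) = - \frac{183886695}{689277512}$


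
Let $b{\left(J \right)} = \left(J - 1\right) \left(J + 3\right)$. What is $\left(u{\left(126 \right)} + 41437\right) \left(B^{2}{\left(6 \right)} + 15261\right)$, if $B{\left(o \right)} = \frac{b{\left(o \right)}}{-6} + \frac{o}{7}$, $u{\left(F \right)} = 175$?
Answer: $\frac{31206971415}{49} \approx 6.3688 \cdot 10^{8}$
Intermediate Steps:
$b{\left(J \right)} = \left(-1 + J\right) \left(3 + J\right)$
$B{\left(o \right)} = \frac{1}{2} - \frac{4 o}{21} - \frac{o^{2}}{6}$ ($B{\left(o \right)} = \frac{-3 + o^{2} + 2 o}{-6} + \frac{o}{7} = \left(-3 + o^{2} + 2 o\right) \left(- \frac{1}{6}\right) + o \frac{1}{7} = \left(\frac{1}{2} - \frac{o}{3} - \frac{o^{2}}{6}\right) + \frac{o}{7} = \frac{1}{2} - \frac{4 o}{21} - \frac{o^{2}}{6}$)
$\left(u{\left(126 \right)} + 41437\right) \left(B^{2}{\left(6 \right)} + 15261\right) = \left(175 + 41437\right) \left(\left(\frac{1}{2} - \frac{8}{7} - \frac{6^{2}}{6}\right)^{2} + 15261\right) = 41612 \left(\left(\frac{1}{2} - \frac{8}{7} - 6\right)^{2} + 15261\right) = 41612 \left(\left(- \frac{93}{14}\right)^{2} + 15261\right) = 41612 \left(\frac{8649}{196} + 15261\right) = 41612 \cdot \frac{2999805}{196} = \frac{31206971415}{49}$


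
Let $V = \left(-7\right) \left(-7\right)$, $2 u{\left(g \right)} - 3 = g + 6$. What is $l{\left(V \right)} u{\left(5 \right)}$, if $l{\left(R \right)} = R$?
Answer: $343$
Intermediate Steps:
$u{\left(g \right)} = \frac{9}{2} + \frac{g}{2}$ ($u{\left(g \right)} = \frac{3}{2} + \frac{g + 6}{2} = \frac{3}{2} + \frac{6 + g}{2} = \frac{3}{2} + \left(3 + \frac{g}{2}\right) = \frac{9}{2} + \frac{g}{2}$)
$V = 49$
$l{\left(V \right)} u{\left(5 \right)} = 49 \left(\frac{9}{2} + \frac{1}{2} \cdot 5\right) = 49 \left(\frac{9}{2} + \frac{5}{2}\right) = 49 \cdot 7 = 343$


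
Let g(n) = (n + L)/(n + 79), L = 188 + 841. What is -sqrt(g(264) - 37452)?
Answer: -I*sqrt(89913201)/49 ≈ -193.52*I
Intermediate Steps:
L = 1029
g(n) = (1029 + n)/(79 + n) (g(n) = (n + 1029)/(n + 79) = (1029 + n)/(79 + n))
-sqrt(g(264) - 37452) = -sqrt((1029 + 264)/(79 + 264) - 37452) = -sqrt(1293/343 - 37452) = -sqrt(-12844743/343) = -I*sqrt(89913201)/49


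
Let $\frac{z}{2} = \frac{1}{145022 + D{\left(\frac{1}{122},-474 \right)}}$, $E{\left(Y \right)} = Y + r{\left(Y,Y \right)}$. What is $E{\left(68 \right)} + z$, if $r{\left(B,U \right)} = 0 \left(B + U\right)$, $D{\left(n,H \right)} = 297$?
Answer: $\frac{9881694}{145319} \approx 68.0$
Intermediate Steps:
$r{\left(B,U \right)} = 0$
$E{\left(Y \right)} = Y$ ($E{\left(Y \right)} = Y + 0 = Y$)
$z = \frac{2}{145319}$ ($z = \frac{2}{145022 + 297} = \frac{2}{145319} \approx 1.3763 \cdot 10^{-5}$)
$E{\left(68 \right)} + z = 68 + \frac{2}{145319} = \frac{9881694}{145319}$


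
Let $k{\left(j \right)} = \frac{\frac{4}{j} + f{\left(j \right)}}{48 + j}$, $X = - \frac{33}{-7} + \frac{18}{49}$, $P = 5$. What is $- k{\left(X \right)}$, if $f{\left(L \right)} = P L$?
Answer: $- \frac{319609}{647649} \approx -0.49349$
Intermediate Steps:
$f{\left(L \right)} = 5 L$
$X = \frac{249}{49}$ ($X = \left(-33\right) \left(- \frac{1}{7}\right) + 18 \cdot \frac{1}{49} = \frac{33}{7} + \frac{18}{49} = \frac{249}{49} \approx 5.0816$)
$k{\left(j \right)} = \frac{\frac{4}{j} + 5 j}{48 + j}$
$- k{\left(X \right)} = - \frac{4 + 5 \left(\frac{249}{49}\right)^{2}}{\frac{249}{49} \left(48 + \frac{249}{49}\right)} = - \frac{49 \left(4 + 5 \cdot \frac{62001}{2401}\right)}{249 \cdot \frac{2601}{49}} = - \frac{49 \cdot 49 \left(4 + \frac{310005}{2401}\right)}{249 \cdot 2601} = - \frac{49 \cdot 49 \cdot 319609}{249 \cdot 2601 \cdot 2401} = \left(-1\right) \frac{319609}{647649} = - \frac{319609}{647649}$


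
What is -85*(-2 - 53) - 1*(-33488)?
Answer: 38163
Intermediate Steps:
-85*(-2 - 53) - 1*(-33488) = -85*(-55) + 33488 = 4675 + 33488 = 38163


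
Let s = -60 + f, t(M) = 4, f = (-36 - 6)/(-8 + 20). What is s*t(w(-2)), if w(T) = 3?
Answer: -254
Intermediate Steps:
f = -7/2 (f = -42/12 = -42*1/12 = -7/2 ≈ -3.5000)
s = -127/2 (s = -60 - 7/2 = -127/2 ≈ -63.500)
s*t(w(-2)) = -127/2*4 = -254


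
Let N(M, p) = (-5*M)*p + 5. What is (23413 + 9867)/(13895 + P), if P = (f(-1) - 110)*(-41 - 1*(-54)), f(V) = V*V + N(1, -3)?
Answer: 16640/6369 ≈ 2.6127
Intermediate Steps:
N(M, p) = 5 - 5*M*p (N(M, p) = -5*M*p + 5 = 5 - 5*M*p)
f(V) = 20 + V² (f(V) = V*V + (5 - 5*1*(-3)) = V² + (5 + 15) = V² + 20 = 20 + V²)
P = -1157 (P = ((20 + (-1)²) - 110)*(-41 - 1*(-54)) = ((20 + 1) - 110)*(-41 + 54) = (21 - 110)*13 = -89*13 = -1157)
(23413 + 9867)/(13895 + P) = (23413 + 9867)/(13895 - 1157) = 33280/12738 = 33280*(1/12738) = 16640/6369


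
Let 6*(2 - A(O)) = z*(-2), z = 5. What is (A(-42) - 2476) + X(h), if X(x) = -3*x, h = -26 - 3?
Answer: -7156/3 ≈ -2385.3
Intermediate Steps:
A(O) = 11/3 (A(O) = 2 - 5*(-2)/6 = 2 - ⅙*(-10) = 2 + 5/3 = 11/3)
h = -29
(A(-42) - 2476) + X(h) = (11/3 - 2476) - 3*(-29) = -7417/3 + 87 = -7156/3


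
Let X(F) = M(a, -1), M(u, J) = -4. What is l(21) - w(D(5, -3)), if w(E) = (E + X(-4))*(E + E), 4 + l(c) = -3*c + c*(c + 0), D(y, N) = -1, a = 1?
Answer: 364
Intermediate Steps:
X(F) = -4
l(c) = -4 + c**2 - 3*c (l(c) = -4 + (-3*c + c*(c + 0)) = -4 + (-3*c + c*c) = -4 + (-3*c + c**2) = -4 + (c**2 - 3*c) = -4 + c**2 - 3*c)
w(E) = 2*E*(-4 + E) (w(E) = (E - 4)*(E + E) = (-4 + E)*(2*E) = 2*E*(-4 + E))
l(21) - w(D(5, -3)) = (-4 + 21**2 - 3*21) - 2*(-1)*(-4 - 1) = (-4 + 441 - 63) - 2*(-1)*(-5) = 374 - 1*10 = 374 - 10 = 364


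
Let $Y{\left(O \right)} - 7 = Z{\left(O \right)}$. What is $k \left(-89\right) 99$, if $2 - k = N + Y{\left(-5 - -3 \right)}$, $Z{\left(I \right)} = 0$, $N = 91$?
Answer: $845856$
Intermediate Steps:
$Y{\left(O \right)} = 7$ ($Y{\left(O \right)} = 7 + 0 = 7$)
$k = -96$ ($k = 2 - \left(91 + 7\right) = 2 - 98 = -96$)
$k \left(-89\right) 99 = \left(-96\right) \left(-89\right) 99 = 8544 \cdot 99 = 845856$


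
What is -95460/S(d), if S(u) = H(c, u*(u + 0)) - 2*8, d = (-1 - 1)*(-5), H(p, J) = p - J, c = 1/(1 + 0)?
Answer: 19092/23 ≈ 830.09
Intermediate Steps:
c = 1 (c = 1/1 = 1)
d = 10 (d = -2*(-5) = 10)
S(u) = -15 - u² (S(u) = (1 - u*(u + 0)) - 2*8 = (1 - u*u) - 16 = (1 - u²) - 16 = -15 - u²)
-95460/S(d) = -95460/(-15 - 1*10²) = -95460/(-15 - 1*100) = -95460/(-15 - 100) = -95460/(-115) = -95460*(-1/115) = 19092/23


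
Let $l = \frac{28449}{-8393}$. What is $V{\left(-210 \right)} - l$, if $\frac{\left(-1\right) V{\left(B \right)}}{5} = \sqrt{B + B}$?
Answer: $\frac{261}{77} - 10 i \sqrt{105} \approx 3.3896 - 102.47 i$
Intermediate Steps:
$l = - \frac{261}{77}$ ($l = 28449 \left(- \frac{1}{8393}\right) = - \frac{261}{77} \approx -3.3896$)
$V{\left(B \right)} = - 5 \sqrt{2} \sqrt{B}$ ($V{\left(B \right)} = - 5 \sqrt{B + B} = - 5 \sqrt{2 B} = - 5 \sqrt{2} \sqrt{B}$)
$V{\left(-210 \right)} - l = - 5 \sqrt{2} \sqrt{-210} - - \frac{261}{77} = - 5 \sqrt{2} i \sqrt{210} + \frac{261}{77} = - 10 i \sqrt{105} + \frac{261}{77} = \frac{261}{77} - 10 i \sqrt{105}$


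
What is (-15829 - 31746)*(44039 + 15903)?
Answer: -2851740650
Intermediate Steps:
(-15829 - 31746)*(44039 + 15903) = -47575*59942 = -2851740650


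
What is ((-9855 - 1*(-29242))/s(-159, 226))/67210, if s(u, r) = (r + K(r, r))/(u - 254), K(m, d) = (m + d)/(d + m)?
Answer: -8006831/15256670 ≈ -0.52481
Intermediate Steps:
K(m, d) = 1 (K(m, d) = (d + m)/(d + m) = 1)
s(u, r) = (1 + r)/(-254 + u) (s(u, r) = (r + 1)/(u - 254) = (1 + r)/(-254 + u))
((-9855 - 1*(-29242))/s(-159, 226))/67210 = ((-9855 - 1*(-29242))/(((1 + 226)/(-254 - 159))))/67210 = ((-9855 + 29242)/((227/(-413))))*(1/67210) = (19387/((-1/413*227)))*(1/67210) = (19387/(-227/413))*(1/67210) = (19387*(-413/227))*(1/67210) = -8006831/227*1/67210 = -8006831/15256670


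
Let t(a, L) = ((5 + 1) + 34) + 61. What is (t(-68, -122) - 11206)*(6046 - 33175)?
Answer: 301267545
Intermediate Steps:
t(a, L) = 101 (t(a, L) = (6 + 34) + 61 = 40 + 61 = 101)
(t(-68, -122) - 11206)*(6046 - 33175) = (101 - 11206)*(6046 - 33175) = -11105*(-27129) = 301267545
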